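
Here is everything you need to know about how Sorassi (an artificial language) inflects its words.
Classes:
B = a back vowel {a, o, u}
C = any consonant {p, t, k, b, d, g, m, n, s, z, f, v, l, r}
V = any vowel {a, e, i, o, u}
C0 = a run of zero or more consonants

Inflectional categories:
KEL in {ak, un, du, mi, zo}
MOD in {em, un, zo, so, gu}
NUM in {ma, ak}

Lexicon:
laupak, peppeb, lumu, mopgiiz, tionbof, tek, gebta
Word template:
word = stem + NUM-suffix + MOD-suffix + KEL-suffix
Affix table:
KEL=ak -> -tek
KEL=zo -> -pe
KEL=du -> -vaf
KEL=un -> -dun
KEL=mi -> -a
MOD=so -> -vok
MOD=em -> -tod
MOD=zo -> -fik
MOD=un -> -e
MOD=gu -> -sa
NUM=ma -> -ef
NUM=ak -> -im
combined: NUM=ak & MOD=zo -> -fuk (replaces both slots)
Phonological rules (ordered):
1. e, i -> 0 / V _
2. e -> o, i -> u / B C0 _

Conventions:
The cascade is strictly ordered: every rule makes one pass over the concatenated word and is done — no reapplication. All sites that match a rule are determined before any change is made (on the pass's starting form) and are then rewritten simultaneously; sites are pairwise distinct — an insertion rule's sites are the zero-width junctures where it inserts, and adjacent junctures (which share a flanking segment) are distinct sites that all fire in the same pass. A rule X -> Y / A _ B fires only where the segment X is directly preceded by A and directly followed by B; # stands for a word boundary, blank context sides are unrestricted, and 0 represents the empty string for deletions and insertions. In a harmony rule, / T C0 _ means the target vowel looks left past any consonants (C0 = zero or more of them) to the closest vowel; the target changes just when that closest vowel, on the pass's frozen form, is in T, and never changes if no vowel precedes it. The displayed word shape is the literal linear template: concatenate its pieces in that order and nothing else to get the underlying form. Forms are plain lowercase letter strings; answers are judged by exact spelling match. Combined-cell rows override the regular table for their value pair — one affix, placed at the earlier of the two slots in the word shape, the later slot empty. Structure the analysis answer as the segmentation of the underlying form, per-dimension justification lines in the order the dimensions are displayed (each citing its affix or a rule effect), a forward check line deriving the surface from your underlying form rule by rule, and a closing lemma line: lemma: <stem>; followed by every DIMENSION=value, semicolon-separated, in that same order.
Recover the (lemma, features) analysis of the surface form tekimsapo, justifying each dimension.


underlying: tek-im-sa-pe
KEL=zo - signalled by the affix -pe
MOD=gu - signalled by the affix -sa
NUM=ak - signalled by the affix -im
check: tekimsape -> tekimsape -> tekimsapo
lemma: tek; KEL=zo; MOD=gu; NUM=ak


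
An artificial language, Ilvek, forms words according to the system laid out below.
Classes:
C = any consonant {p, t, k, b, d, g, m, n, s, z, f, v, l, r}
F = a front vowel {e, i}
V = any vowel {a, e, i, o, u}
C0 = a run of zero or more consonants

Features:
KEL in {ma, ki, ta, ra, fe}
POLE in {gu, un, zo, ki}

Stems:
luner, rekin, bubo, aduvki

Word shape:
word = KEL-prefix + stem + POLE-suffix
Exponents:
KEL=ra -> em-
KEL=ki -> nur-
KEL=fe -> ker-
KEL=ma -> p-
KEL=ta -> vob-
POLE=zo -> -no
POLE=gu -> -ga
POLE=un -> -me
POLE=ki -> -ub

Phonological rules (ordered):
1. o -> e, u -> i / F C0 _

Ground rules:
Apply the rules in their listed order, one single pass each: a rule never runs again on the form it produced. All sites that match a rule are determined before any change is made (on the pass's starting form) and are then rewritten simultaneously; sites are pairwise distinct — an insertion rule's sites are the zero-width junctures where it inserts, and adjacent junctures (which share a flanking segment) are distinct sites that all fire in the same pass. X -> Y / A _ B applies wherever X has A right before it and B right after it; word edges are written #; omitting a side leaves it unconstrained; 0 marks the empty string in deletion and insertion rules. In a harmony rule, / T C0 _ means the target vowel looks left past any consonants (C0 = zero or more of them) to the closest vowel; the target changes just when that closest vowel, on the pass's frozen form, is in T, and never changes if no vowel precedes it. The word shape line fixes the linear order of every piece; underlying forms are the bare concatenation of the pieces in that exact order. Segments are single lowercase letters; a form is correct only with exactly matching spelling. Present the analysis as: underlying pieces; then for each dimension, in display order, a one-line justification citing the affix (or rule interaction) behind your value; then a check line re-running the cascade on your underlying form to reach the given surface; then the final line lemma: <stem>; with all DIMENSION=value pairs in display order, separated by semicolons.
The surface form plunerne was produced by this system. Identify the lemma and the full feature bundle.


underlying: p-luner-no
KEL=ma - signalled by the affix p-
POLE=zo - signalled by the affix -no
check: plunerno -> plunerne
lemma: luner; KEL=ma; POLE=zo


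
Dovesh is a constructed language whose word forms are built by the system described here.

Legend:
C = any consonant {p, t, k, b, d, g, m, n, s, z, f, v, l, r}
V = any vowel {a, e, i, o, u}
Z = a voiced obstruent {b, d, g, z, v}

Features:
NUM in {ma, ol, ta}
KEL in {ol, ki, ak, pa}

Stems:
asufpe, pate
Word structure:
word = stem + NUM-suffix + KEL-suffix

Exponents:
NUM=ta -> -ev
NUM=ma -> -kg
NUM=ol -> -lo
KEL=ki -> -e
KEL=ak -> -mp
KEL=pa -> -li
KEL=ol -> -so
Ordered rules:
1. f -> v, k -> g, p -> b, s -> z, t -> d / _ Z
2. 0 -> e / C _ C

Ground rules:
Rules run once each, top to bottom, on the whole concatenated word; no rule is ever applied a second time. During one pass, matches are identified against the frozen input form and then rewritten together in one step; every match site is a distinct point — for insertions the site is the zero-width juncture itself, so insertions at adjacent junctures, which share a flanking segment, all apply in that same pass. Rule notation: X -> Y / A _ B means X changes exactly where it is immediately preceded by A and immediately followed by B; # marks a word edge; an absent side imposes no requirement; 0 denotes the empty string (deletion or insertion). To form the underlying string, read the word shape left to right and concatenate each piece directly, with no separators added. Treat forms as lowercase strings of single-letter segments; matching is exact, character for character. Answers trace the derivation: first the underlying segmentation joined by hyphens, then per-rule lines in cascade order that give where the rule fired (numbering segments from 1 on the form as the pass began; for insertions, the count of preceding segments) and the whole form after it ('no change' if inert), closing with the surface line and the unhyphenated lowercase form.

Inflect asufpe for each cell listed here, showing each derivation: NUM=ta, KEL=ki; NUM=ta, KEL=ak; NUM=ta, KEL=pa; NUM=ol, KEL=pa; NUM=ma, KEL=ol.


cell NUM=ta, KEL=ki:
underlying: asufpe-ev-e
1. f -> v, k -> g, p -> b, s -> z, t -> d / _ Z: no change
2. 0 -> e / C _ C: inserts after position(s) 4: asufepeeve
surface: asufepeeve

cell NUM=ta, KEL=ak:
underlying: asufpe-ev-mp
1. f -> v, k -> g, p -> b, s -> z, t -> d / _ Z: no change
2. 0 -> e / C _ C: inserts after position(s) 4, 8, 9: asufepeevemep
surface: asufepeevemep

cell NUM=ta, KEL=pa:
underlying: asufpe-ev-li
1. f -> v, k -> g, p -> b, s -> z, t -> d / _ Z: no change
2. 0 -> e / C _ C: inserts after position(s) 4, 8: asufepeeveli
surface: asufepeeveli

cell NUM=ol, KEL=pa:
underlying: asufpe-lo-li
1. f -> v, k -> g, p -> b, s -> z, t -> d / _ Z: no change
2. 0 -> e / C _ C: inserts after position(s) 4: asufepeloli
surface: asufepeloli

cell NUM=ma, KEL=ol:
underlying: asufpe-kg-so
1. f -> v, k -> g, p -> b, s -> z, t -> d / _ Z: fires at position(s) 7: asufpeggso
2. 0 -> e / C _ C: inserts after position(s) 4, 7, 8: asufepegegeso
surface: asufepegegeso


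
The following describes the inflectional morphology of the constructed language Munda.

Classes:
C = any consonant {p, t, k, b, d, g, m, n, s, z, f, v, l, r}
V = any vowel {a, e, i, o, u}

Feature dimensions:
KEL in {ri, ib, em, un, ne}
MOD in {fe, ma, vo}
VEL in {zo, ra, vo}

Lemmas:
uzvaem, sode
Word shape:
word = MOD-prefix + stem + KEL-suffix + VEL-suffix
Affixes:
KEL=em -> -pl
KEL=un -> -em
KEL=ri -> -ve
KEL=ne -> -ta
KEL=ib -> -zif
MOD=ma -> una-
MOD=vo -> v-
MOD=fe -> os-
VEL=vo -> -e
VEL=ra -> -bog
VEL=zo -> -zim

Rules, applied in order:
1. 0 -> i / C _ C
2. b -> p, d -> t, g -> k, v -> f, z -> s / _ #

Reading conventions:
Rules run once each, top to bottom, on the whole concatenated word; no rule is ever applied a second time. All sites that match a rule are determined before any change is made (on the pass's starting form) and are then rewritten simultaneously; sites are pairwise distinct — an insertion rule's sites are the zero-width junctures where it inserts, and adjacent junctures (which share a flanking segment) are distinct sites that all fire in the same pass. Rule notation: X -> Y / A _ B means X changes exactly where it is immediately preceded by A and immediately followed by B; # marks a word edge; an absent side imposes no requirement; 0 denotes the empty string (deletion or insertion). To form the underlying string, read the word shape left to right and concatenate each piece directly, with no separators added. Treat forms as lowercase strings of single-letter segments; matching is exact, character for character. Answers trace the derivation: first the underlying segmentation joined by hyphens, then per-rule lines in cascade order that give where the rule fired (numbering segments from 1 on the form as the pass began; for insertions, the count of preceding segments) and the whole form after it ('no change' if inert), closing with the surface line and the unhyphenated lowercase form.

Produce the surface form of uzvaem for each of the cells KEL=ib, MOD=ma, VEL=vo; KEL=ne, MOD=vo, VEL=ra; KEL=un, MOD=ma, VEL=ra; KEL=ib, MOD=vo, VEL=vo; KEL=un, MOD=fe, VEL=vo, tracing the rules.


cell KEL=ib, MOD=ma, VEL=vo:
underlying: una-uzvaem-zif-e
1. 0 -> i / C _ C: inserts after position(s) 5, 9: unauzivaemizife
2. b -> p, d -> t, g -> k, v -> f, z -> s / _ #: no change
surface: unauzivaemizife

cell KEL=ne, MOD=vo, VEL=ra:
underlying: v-uzvaem-ta-bog
1. 0 -> i / C _ C: inserts after position(s) 3, 7: vuzivaemitabog
2. b -> p, d -> t, g -> k, v -> f, z -> s / _ #: fires at position(s) 14: vuzivaemitabok
surface: vuzivaemitabok

cell KEL=un, MOD=ma, VEL=ra:
underlying: una-uzvaem-em-bog
1. 0 -> i / C _ C: inserts after position(s) 5, 11: unauzivaememibog
2. b -> p, d -> t, g -> k, v -> f, z -> s / _ #: fires at position(s) 16: unauzivaememibok
surface: unauzivaememibok

cell KEL=ib, MOD=vo, VEL=vo:
underlying: v-uzvaem-zif-e
1. 0 -> i / C _ C: inserts after position(s) 3, 7: vuzivaemizife
2. b -> p, d -> t, g -> k, v -> f, z -> s / _ #: no change
surface: vuzivaemizife

cell KEL=un, MOD=fe, VEL=vo:
underlying: os-uzvaem-em-e
1. 0 -> i / C _ C: inserts after position(s) 4: osuzivaememe
2. b -> p, d -> t, g -> k, v -> f, z -> s / _ #: no change
surface: osuzivaememe


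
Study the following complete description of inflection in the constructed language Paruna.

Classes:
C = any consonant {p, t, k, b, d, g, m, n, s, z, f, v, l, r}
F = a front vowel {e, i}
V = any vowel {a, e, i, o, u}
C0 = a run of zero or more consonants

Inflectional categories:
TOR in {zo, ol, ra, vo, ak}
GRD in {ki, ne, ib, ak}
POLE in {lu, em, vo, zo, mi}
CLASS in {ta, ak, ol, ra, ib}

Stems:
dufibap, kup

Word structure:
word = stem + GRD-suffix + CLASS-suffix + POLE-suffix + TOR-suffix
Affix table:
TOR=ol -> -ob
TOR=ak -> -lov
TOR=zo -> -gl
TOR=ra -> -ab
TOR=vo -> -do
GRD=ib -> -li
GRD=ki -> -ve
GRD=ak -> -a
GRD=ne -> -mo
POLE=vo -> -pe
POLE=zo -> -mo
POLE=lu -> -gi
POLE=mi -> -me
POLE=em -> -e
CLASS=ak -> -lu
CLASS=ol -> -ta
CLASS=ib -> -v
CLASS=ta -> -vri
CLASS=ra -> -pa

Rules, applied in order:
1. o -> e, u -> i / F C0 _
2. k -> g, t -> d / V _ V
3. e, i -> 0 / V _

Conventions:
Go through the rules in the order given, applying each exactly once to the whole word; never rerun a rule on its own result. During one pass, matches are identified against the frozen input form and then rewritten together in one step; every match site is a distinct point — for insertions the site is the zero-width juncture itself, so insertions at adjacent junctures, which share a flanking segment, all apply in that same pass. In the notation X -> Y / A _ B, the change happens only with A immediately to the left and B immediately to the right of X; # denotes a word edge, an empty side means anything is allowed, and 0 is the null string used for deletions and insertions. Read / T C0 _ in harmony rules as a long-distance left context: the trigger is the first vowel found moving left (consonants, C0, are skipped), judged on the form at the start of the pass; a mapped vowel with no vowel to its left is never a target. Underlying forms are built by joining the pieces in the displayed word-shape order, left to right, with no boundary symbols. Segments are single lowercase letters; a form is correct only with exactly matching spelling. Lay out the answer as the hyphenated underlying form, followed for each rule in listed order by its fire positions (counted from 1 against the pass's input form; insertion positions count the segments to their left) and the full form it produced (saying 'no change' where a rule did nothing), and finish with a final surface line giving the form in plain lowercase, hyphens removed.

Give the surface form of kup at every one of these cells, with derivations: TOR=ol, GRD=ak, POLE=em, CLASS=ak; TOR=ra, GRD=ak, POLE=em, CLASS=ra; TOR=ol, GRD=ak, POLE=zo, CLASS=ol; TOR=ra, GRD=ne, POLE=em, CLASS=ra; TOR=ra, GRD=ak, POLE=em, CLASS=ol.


cell TOR=ol, GRD=ak, POLE=em, CLASS=ak:
underlying: kup-a-lu-e-ob
1. o -> e, u -> i / F C0 _: fires at position(s) 8: kupalueeb
2. k -> g, t -> d / V _ V: no change
3. e, i -> 0 / V _: fires at position(s) 7, 8: kupalub
surface: kupalub

cell TOR=ra, GRD=ak, POLE=em, CLASS=ra:
underlying: kup-a-pa-e-ab
1. o -> e, u -> i / F C0 _: no change
2. k -> g, t -> d / V _ V: no change
3. e, i -> 0 / V _: fires at position(s) 7: kupapaab
surface: kupapaab

cell TOR=ol, GRD=ak, POLE=zo, CLASS=ol:
underlying: kup-a-ta-mo-ob
1. o -> e, u -> i / F C0 _: no change
2. k -> g, t -> d / V _ V: fires at position(s) 5: kupadamoob
3. e, i -> 0 / V _: no change
surface: kupadamoob

cell TOR=ra, GRD=ne, POLE=em, CLASS=ra:
underlying: kup-mo-pa-e-ab
1. o -> e, u -> i / F C0 _: no change
2. k -> g, t -> d / V _ V: no change
3. e, i -> 0 / V _: fires at position(s) 8: kupmopaab
surface: kupmopaab

cell TOR=ra, GRD=ak, POLE=em, CLASS=ol:
underlying: kup-a-ta-e-ab
1. o -> e, u -> i / F C0 _: no change
2. k -> g, t -> d / V _ V: fires at position(s) 5: kupadaeab
3. e, i -> 0 / V _: fires at position(s) 7: kupadaab
surface: kupadaab


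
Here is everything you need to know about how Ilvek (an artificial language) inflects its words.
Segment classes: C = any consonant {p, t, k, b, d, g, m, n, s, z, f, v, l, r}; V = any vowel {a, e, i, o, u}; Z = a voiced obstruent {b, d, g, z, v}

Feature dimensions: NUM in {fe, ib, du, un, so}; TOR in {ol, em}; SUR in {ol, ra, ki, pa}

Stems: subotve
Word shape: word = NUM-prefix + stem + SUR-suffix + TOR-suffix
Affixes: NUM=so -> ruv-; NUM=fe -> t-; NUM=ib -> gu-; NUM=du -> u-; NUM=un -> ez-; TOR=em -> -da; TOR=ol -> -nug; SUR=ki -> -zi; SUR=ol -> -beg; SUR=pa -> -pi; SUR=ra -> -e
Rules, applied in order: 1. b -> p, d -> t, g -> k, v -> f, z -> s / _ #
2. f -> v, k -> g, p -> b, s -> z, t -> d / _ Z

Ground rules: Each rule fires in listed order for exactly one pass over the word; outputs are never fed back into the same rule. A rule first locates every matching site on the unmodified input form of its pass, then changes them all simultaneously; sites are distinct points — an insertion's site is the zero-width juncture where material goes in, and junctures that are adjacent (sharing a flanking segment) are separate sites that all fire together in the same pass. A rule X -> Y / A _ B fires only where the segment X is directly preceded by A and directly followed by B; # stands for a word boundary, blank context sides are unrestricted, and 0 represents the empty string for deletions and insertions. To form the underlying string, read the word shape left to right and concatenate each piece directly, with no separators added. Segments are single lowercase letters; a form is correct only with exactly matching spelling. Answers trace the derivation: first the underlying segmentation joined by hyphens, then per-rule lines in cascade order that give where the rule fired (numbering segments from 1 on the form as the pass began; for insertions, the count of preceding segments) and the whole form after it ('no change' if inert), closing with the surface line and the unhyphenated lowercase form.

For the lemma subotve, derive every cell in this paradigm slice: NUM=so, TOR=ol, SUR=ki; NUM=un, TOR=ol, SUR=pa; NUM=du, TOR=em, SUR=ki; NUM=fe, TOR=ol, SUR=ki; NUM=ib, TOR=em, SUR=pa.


cell NUM=so, TOR=ol, SUR=ki:
underlying: ruv-subotve-zi-nug
1. b -> p, d -> t, g -> k, v -> f, z -> s / _ #: fires at position(s) 15: ruvsubotvezinuk
2. f -> v, k -> g, p -> b, s -> z, t -> d / _ Z: fires at position(s) 8: ruvsubodvezinuk
surface: ruvsubodvezinuk

cell NUM=un, TOR=ol, SUR=pa:
underlying: ez-subotve-pi-nug
1. b -> p, d -> t, g -> k, v -> f, z -> s / _ #: fires at position(s) 14: ezsubotvepinuk
2. f -> v, k -> g, p -> b, s -> z, t -> d / _ Z: fires at position(s) 7: ezsubodvepinuk
surface: ezsubodvepinuk

cell NUM=du, TOR=em, SUR=ki:
underlying: u-subotve-zi-da
1. b -> p, d -> t, g -> k, v -> f, z -> s / _ #: no change
2. f -> v, k -> g, p -> b, s -> z, t -> d / _ Z: fires at position(s) 6: usubodvezida
surface: usubodvezida

cell NUM=fe, TOR=ol, SUR=ki:
underlying: t-subotve-zi-nug
1. b -> p, d -> t, g -> k, v -> f, z -> s / _ #: fires at position(s) 13: tsubotvezinuk
2. f -> v, k -> g, p -> b, s -> z, t -> d / _ Z: fires at position(s) 6: tsubodvezinuk
surface: tsubodvezinuk

cell NUM=ib, TOR=em, SUR=pa:
underlying: gu-subotve-pi-da
1. b -> p, d -> t, g -> k, v -> f, z -> s / _ #: no change
2. f -> v, k -> g, p -> b, s -> z, t -> d / _ Z: fires at position(s) 7: gusubodvepida
surface: gusubodvepida


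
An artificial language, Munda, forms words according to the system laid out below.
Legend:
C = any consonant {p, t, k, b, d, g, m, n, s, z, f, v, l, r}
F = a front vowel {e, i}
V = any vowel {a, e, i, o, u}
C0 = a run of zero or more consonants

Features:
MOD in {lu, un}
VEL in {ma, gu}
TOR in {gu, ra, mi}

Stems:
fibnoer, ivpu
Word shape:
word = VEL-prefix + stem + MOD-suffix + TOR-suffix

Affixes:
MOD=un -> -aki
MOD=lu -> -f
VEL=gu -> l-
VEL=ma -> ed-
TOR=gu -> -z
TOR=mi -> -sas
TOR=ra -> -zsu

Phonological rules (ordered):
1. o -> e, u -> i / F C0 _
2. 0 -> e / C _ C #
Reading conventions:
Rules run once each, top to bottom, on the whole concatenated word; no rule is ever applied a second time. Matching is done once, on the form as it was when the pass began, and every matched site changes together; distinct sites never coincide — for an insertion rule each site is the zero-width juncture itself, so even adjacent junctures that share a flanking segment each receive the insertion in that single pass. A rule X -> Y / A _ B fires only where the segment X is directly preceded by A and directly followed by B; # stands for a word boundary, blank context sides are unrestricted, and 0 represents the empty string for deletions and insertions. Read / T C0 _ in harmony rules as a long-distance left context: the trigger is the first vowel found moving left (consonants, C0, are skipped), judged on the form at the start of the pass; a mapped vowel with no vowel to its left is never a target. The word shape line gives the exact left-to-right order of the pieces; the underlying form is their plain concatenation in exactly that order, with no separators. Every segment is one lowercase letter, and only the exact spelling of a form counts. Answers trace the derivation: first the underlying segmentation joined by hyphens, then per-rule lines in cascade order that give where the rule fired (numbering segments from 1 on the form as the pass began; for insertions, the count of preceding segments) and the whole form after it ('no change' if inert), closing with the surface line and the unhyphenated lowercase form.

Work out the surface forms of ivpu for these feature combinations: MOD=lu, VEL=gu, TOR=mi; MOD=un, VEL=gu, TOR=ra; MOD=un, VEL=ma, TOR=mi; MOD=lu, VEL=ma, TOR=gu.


cell MOD=lu, VEL=gu, TOR=mi:
underlying: l-ivpu-f-sas
1. o -> e, u -> i / F C0 _: fires at position(s) 5: livpifsas
2. 0 -> e / C _ C #: no change
surface: livpifsas

cell MOD=un, VEL=gu, TOR=ra:
underlying: l-ivpu-aki-zsu
1. o -> e, u -> i / F C0 _: fires at position(s) 5, 11: livpiakizsi
2. 0 -> e / C _ C #: no change
surface: livpiakizsi

cell MOD=un, VEL=ma, TOR=mi:
underlying: ed-ivpu-aki-sas
1. o -> e, u -> i / F C0 _: fires at position(s) 6: edivpiakisas
2. 0 -> e / C _ C #: no change
surface: edivpiakisas

cell MOD=lu, VEL=ma, TOR=gu:
underlying: ed-ivpu-f-z
1. o -> e, u -> i / F C0 _: fires at position(s) 6: edivpifz
2. 0 -> e / C _ C #: inserts after position(s) 7: edivpifez
surface: edivpifez


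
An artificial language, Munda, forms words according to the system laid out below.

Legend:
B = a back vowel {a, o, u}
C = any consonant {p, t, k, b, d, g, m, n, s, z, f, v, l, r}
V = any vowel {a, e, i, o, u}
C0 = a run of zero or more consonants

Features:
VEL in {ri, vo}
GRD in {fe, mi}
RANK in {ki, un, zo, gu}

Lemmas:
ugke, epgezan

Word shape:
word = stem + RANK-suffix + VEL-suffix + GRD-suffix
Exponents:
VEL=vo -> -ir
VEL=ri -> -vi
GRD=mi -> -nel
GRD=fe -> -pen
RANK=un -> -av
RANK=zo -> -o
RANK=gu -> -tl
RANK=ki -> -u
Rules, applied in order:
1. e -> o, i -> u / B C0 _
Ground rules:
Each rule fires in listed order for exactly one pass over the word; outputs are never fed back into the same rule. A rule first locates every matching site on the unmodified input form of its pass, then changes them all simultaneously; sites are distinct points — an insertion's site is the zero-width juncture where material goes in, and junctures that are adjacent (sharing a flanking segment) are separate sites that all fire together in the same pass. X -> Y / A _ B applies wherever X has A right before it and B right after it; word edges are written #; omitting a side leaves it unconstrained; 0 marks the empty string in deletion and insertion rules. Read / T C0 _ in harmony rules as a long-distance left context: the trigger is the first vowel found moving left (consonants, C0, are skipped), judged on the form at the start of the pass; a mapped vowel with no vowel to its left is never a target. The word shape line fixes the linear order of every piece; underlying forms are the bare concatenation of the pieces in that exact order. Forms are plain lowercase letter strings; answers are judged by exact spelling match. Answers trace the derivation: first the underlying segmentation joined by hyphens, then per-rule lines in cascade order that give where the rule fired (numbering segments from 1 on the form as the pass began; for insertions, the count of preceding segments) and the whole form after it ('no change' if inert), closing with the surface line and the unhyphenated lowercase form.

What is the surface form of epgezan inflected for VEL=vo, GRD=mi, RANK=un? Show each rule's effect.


underlying: epgezan-av-ir-nel
1. e -> o, i -> u / B C0 _: fires at position(s) 10: epgezanavurnel
surface: epgezanavurnel


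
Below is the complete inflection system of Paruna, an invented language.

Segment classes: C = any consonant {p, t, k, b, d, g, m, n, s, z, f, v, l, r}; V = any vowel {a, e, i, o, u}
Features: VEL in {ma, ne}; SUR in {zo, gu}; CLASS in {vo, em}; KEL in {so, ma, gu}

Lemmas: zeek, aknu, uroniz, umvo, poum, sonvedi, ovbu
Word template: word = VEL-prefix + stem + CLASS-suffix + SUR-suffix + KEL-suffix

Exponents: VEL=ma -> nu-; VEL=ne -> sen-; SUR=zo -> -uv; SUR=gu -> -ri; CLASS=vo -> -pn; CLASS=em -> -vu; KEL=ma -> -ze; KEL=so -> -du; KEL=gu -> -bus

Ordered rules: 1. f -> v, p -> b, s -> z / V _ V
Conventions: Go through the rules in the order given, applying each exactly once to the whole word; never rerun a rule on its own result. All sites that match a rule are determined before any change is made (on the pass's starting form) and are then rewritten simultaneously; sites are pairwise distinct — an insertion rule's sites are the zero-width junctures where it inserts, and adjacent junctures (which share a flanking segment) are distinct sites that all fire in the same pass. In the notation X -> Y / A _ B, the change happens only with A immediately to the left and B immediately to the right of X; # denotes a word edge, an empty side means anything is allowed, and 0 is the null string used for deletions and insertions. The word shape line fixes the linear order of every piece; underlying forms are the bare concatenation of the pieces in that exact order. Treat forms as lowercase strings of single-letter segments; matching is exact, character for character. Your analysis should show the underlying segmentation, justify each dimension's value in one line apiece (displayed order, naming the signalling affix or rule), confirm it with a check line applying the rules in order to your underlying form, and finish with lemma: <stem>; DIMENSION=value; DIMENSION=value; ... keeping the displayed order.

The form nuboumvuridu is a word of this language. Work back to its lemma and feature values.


underlying: nu-poum-vu-ri-du
VEL=ma - signalled by the affix nu-
SUR=gu - signalled by the affix -ri
CLASS=em - signalled by the affix -vu
KEL=so - signalled by the affix -du
check: nupoumvuridu -> nuboumvuridu
lemma: poum; VEL=ma; SUR=gu; CLASS=em; KEL=so


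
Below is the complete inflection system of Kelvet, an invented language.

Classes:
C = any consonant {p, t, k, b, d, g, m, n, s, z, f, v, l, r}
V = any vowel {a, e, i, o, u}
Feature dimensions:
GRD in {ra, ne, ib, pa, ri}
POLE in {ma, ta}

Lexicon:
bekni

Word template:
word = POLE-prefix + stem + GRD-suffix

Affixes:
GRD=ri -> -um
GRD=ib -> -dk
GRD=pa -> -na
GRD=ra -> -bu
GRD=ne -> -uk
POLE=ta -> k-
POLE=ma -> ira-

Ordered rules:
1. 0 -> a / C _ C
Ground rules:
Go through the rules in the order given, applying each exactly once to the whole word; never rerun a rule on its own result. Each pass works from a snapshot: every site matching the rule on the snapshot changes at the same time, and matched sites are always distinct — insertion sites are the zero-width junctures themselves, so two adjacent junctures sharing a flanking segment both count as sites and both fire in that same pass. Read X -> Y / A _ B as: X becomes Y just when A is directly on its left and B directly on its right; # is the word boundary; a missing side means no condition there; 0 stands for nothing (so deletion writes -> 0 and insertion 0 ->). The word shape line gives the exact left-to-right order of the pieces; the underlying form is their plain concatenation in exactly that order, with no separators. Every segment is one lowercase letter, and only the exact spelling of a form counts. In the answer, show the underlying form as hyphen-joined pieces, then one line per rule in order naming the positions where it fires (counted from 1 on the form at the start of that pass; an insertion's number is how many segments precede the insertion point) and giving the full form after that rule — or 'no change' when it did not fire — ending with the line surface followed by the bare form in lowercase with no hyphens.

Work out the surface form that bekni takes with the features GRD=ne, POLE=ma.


underlying: ira-bekni-uk
1. 0 -> a / C _ C: inserts after position(s) 6: irabekaniuk
surface: irabekaniuk


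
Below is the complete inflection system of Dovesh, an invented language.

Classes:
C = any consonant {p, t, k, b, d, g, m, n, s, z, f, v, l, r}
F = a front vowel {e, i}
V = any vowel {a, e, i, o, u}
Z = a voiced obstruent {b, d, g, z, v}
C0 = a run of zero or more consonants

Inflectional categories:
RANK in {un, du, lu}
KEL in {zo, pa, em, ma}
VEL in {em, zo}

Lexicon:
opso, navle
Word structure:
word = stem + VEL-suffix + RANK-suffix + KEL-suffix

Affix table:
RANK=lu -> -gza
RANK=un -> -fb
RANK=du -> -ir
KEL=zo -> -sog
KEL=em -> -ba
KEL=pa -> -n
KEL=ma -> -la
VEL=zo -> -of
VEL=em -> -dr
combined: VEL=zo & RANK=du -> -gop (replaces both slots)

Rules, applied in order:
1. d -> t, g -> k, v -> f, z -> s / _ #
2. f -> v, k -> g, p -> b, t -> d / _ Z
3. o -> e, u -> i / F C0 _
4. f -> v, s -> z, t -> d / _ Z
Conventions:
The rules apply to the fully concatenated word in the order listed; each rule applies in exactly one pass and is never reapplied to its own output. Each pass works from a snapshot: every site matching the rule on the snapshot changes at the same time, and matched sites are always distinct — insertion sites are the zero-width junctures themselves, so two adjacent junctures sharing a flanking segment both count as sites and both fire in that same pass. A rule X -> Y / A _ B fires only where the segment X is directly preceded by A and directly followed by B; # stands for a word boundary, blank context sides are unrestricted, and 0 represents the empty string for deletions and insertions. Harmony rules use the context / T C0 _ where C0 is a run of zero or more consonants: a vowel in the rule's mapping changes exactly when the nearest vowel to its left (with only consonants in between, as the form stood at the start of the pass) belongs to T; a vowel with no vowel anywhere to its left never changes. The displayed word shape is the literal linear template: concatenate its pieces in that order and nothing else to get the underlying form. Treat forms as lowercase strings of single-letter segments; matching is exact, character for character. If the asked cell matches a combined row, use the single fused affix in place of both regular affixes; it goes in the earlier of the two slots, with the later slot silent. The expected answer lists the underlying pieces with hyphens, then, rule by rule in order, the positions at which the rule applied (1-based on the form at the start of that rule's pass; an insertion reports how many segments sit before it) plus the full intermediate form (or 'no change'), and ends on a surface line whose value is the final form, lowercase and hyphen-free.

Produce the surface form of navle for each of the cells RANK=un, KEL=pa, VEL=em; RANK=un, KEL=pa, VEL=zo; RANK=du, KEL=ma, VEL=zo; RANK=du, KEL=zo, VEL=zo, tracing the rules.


cell RANK=un, KEL=pa, VEL=em:
underlying: navle-dr-fb-n
1. d -> t, g -> k, v -> f, z -> s / _ #: no change
2. f -> v, k -> g, p -> b, t -> d / _ Z: fires at position(s) 8: navledrvbn
3. o -> e, u -> i / F C0 _: no change
4. f -> v, s -> z, t -> d / _ Z: no change
surface: navledrvbn

cell RANK=un, KEL=pa, VEL=zo:
underlying: navle-of-fb-n
1. d -> t, g -> k, v -> f, z -> s / _ #: no change
2. f -> v, k -> g, p -> b, t -> d / _ Z: fires at position(s) 8: navleofvbn
3. o -> e, u -> i / F C0 _: fires at position(s) 6: navleefvbn
4. f -> v, s -> z, t -> d / _ Z: fires at position(s) 7: navleevvbn
surface: navleevvbn

cell RANK=du, KEL=ma, VEL=zo:
underlying: navle-gop-la
1. d -> t, g -> k, v -> f, z -> s / _ #: no change
2. f -> v, k -> g, p -> b, t -> d / _ Z: no change
3. o -> e, u -> i / F C0 _: fires at position(s) 7: navlegepla
4. f -> v, s -> z, t -> d / _ Z: no change
surface: navlegepla

cell RANK=du, KEL=zo, VEL=zo:
underlying: navle-gop-sog
1. d -> t, g -> k, v -> f, z -> s / _ #: fires at position(s) 11: navlegopsok
2. f -> v, k -> g, p -> b, t -> d / _ Z: no change
3. o -> e, u -> i / F C0 _: fires at position(s) 7: navlegepsok
4. f -> v, s -> z, t -> d / _ Z: no change
surface: navlegepsok


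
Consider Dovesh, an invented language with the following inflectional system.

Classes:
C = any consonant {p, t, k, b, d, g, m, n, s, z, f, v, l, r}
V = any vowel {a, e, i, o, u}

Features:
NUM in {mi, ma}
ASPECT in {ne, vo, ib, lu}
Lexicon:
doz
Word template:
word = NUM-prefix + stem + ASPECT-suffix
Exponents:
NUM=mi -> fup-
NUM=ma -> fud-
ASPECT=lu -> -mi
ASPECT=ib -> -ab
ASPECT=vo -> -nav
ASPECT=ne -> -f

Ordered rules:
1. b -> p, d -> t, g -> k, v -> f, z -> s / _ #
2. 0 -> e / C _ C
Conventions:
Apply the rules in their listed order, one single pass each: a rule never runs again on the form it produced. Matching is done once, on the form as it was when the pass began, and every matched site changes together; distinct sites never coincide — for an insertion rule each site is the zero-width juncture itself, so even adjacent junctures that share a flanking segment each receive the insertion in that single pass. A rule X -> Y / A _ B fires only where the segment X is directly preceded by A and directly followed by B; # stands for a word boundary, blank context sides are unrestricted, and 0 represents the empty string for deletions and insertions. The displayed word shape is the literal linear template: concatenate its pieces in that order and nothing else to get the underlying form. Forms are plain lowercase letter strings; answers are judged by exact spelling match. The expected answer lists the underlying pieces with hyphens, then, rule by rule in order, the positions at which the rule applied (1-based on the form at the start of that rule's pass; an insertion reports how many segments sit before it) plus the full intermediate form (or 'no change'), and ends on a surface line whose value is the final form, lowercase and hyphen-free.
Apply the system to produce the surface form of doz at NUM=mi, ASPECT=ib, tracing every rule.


underlying: fup-doz-ab
1. b -> p, d -> t, g -> k, v -> f, z -> s / _ #: fires at position(s) 8: fupdozap
2. 0 -> e / C _ C: inserts after position(s) 3: fupedozap
surface: fupedozap


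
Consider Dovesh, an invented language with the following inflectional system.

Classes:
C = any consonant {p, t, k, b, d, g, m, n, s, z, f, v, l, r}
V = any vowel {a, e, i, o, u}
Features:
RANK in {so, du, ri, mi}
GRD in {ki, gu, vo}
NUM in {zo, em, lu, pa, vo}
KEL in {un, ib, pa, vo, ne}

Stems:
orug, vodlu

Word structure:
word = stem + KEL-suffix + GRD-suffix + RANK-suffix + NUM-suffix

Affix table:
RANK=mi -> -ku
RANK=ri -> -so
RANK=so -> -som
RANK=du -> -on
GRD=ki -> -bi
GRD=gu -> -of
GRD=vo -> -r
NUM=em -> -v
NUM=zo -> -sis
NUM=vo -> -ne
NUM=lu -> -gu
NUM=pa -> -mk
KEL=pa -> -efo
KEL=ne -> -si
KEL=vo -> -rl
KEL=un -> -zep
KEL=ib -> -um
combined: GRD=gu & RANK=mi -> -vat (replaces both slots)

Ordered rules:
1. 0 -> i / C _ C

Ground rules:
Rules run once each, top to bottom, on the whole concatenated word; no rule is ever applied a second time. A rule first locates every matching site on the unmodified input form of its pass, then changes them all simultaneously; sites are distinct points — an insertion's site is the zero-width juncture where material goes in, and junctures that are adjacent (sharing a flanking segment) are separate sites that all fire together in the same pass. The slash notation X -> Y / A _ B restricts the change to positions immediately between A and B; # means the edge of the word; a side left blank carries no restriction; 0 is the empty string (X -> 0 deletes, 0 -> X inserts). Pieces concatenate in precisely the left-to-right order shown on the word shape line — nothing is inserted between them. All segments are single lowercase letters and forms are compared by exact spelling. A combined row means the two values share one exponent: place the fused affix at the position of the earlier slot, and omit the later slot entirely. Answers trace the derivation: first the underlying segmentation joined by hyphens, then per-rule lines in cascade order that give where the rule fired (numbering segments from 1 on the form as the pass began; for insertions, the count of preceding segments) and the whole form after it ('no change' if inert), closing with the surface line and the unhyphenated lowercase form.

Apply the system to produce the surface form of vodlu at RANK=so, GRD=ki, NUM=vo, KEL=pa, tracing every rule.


underlying: vodlu-efo-bi-som-ne
1. 0 -> i / C _ C: inserts after position(s) 3, 13: vodiluefobisomine
surface: vodiluefobisomine


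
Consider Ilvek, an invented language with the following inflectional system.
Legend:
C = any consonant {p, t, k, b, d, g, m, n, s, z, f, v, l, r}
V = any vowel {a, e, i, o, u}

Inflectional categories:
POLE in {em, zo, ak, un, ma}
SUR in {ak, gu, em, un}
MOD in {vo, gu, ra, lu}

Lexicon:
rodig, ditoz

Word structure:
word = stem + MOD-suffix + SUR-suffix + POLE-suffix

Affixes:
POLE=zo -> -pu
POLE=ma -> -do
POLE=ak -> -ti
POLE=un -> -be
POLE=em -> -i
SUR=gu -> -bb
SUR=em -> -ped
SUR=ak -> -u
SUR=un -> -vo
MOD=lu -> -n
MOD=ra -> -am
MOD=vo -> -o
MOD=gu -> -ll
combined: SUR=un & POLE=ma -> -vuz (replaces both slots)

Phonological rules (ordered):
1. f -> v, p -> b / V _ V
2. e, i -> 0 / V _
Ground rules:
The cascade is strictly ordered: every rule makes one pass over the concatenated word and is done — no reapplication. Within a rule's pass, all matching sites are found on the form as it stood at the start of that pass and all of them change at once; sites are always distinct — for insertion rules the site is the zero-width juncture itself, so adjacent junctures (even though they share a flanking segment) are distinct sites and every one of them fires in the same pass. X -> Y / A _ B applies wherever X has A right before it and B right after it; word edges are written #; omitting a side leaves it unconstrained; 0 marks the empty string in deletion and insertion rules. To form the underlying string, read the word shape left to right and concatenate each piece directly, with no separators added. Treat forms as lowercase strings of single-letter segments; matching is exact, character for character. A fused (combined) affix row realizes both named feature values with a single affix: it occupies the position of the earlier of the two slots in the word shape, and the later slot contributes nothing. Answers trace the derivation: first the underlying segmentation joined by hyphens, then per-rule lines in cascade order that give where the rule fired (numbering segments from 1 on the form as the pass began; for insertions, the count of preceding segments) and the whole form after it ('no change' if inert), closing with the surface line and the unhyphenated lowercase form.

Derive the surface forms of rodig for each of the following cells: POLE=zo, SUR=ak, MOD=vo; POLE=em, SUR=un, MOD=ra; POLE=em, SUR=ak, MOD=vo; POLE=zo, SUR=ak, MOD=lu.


cell POLE=zo, SUR=ak, MOD=vo:
underlying: rodig-o-u-pu
1. f -> v, p -> b / V _ V: fires at position(s) 8: rodigoubu
2. e, i -> 0 / V _: no change
surface: rodigoubu

cell POLE=em, SUR=un, MOD=ra:
underlying: rodig-am-vo-i
1. f -> v, p -> b / V _ V: no change
2. e, i -> 0 / V _: fires at position(s) 10: rodigamvo
surface: rodigamvo

cell POLE=em, SUR=ak, MOD=vo:
underlying: rodig-o-u-i
1. f -> v, p -> b / V _ V: no change
2. e, i -> 0 / V _: fires at position(s) 8: rodigou
surface: rodigou

cell POLE=zo, SUR=ak, MOD=lu:
underlying: rodig-n-u-pu
1. f -> v, p -> b / V _ V: fires at position(s) 8: rodignubu
2. e, i -> 0 / V _: no change
surface: rodignubu


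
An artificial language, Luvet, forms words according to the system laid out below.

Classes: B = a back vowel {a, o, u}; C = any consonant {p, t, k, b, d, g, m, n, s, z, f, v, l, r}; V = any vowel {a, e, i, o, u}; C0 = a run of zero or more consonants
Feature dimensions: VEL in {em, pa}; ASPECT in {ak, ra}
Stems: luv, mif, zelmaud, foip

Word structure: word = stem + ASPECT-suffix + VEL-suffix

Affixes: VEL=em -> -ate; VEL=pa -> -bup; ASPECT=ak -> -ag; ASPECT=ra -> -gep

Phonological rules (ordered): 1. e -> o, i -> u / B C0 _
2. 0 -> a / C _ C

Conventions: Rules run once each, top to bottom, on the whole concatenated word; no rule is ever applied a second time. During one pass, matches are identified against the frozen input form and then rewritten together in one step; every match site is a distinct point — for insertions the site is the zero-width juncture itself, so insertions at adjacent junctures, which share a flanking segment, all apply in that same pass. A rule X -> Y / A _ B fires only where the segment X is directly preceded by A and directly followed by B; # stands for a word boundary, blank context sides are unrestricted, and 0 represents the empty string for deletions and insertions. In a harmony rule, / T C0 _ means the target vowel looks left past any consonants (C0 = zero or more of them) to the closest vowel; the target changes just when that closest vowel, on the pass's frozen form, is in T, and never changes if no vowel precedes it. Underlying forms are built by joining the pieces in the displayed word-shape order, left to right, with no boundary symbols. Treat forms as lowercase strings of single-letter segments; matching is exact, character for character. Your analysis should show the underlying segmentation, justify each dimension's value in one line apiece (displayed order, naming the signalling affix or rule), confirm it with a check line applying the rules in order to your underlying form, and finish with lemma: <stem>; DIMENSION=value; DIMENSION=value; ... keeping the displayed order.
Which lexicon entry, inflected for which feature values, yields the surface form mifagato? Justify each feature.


underlying: mif-ag-ate
VEL=em - signalled by the affix -ate
ASPECT=ak - signalled by the affix -ag
check: mifagate -> mifagato -> mifagato
lemma: mif; VEL=em; ASPECT=ak
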